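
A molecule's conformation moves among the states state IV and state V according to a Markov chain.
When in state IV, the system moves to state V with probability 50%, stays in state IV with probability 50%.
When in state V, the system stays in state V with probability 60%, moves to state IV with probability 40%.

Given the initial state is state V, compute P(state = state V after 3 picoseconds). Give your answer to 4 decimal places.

Propagate the distribution vector 3 picoseconds from state V.
After 0 picoseconds: (0.0000, 1.0000)
After 1 picosecond: (0.4000, 0.6000)
After 2 picoseconds: (0.4400, 0.5600)
After 3 picoseconds: (0.4440, 0.5560)
P(in state V after 3 picoseconds) = 0.5560

0.5560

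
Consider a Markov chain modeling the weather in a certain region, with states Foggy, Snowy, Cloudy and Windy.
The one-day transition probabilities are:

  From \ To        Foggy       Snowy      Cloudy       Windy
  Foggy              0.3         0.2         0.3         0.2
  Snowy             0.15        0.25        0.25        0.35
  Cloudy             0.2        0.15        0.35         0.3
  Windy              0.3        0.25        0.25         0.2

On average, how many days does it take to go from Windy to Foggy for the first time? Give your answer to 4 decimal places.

4.1860

Let t(s) be the expected number of days to first reach Foggy from state s, with t(Foggy) = 0. Conditioning on the first day:
t(Snowy) = 1 + 0.25·t(Snowy) + 0.25·t(Cloudy) + 0.35·t(Windy)
t(Cloudy) = 1 + 0.15·t(Snowy) + 0.35·t(Cloudy) + 0.3·t(Windy)
t(Windy) = 1 + 0.25·t(Snowy) + 0.25·t(Cloudy) + 0.2·t(Windy)
Solving: t(Snowy) = 4.8140, t(Cloudy) = 4.5814, t(Windy) = 4.1860.
Expected days from Windy to Foggy: 4.1860.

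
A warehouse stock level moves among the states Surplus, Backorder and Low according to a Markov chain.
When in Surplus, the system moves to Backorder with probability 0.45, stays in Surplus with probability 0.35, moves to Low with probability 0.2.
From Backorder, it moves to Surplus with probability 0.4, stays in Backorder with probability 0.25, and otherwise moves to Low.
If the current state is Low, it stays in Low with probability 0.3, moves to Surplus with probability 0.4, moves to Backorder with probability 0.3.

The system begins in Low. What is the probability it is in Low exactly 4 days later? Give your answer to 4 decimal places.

Propagate the distribution vector 4 days from Low.
After 0 days: (0.0000, 0.0000, 1.0000)
After 1 day: (0.4000, 0.3000, 0.3000)
After 2 days: (0.3800, 0.3450, 0.2750)
After 3 days: (0.3810, 0.3398, 0.2793)
After 4 days: (0.3810, 0.3402, 0.2789)
P(in Low after 4 days) = 0.2789

0.2789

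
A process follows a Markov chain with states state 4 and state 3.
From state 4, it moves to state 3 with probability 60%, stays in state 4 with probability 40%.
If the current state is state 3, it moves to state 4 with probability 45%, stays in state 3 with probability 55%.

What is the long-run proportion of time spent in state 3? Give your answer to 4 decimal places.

0.5714

Let the stationary distribution be π with π = πP and π_1 + π_2 = 1.
π_1 = 0.4·π_1 + 0.45·π_2
Solving with the normalization constraint gives π = (0.4286, 0.5714).
So the stationary probability of state 3 is 0.5714.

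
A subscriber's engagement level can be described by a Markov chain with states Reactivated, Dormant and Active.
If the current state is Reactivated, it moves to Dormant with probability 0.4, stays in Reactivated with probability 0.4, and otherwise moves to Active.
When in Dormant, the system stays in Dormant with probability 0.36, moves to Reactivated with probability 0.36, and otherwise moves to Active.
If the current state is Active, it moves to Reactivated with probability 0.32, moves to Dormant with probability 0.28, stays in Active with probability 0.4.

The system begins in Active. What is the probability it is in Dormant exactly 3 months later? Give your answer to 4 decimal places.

0.3501

Propagate the distribution vector 3 months from Active.
After 0 months: (0.0000, 0.0000, 1.0000)
After 1 month: (0.3200, 0.2800, 0.4000)
After 2 months: (0.3568, 0.3408, 0.3024)
After 3 months: (0.3622, 0.3501, 0.2877)
P(in Dormant after 3 months) = 0.3501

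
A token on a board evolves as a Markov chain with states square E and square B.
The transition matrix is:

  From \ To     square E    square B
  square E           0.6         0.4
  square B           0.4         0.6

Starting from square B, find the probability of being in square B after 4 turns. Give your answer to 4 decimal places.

0.5008

Propagate the distribution vector 4 turns from square B.
After 0 turns: (0.0000, 1.0000)
After 1 turn: (0.4000, 0.6000)
After 2 turns: (0.4800, 0.5200)
After 3 turns: (0.4960, 0.5040)
After 4 turns: (0.4992, 0.5008)
P(in square B after 4 turns) = 0.5008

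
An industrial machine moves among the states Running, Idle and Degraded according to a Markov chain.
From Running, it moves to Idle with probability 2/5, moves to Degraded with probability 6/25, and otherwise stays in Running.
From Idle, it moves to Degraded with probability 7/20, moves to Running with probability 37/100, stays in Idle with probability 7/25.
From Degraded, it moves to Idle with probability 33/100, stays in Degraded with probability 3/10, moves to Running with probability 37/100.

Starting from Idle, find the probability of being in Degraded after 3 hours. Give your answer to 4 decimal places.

Propagate the distribution vector 3 hours from Idle.
After 0 hours: (0.0000, 1.0000, 0.0000)
After 1 hour: (0.3700, 0.2800, 0.3500)
After 2 hours: (0.3663, 0.3419, 0.2918)
After 3 hours: (0.3663, 0.3385, 0.2951)
P(in Degraded after 3 hours) = 0.2951

0.2951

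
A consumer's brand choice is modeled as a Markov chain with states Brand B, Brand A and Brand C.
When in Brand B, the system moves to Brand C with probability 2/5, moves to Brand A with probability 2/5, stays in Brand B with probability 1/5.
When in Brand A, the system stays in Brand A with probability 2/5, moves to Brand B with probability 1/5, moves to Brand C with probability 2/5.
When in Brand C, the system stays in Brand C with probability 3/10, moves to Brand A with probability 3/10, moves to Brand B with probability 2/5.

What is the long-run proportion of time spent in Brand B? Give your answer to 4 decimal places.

0.2727

Let the stationary distribution be π with π = πP and π_1 + π_2 + π_3 = 1.
π_1 = 0.2·π_1 + 0.2·π_2 + 0.4·π_3
π_2 = 0.4·π_1 + 0.4·π_2 + 0.3·π_3
Solving with the normalization constraint gives π = (0.2727, 0.3636, 0.3636).
So the stationary probability of Brand B is 0.2727.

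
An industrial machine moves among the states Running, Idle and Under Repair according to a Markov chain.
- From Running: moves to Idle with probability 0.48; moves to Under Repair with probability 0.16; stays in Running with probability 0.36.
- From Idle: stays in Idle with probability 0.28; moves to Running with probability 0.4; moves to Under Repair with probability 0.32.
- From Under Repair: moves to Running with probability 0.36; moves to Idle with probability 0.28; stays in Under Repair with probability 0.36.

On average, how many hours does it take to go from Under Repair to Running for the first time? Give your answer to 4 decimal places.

Let t(s) be the expected number of hours to first reach Running from state s, with t(Running) = 0. Conditioning on the first hour:
t(Idle) = 1 + 0.28·t(Idle) + 0.32·t(Under Repair)
t(Under Repair) = 1 + 0.28·t(Idle) + 0.36·t(Under Repair)
Solving: t(Idle) = 2.5862, t(Under Repair) = 2.6940.
Expected hours from Under Repair to Running: 2.6940.

2.6940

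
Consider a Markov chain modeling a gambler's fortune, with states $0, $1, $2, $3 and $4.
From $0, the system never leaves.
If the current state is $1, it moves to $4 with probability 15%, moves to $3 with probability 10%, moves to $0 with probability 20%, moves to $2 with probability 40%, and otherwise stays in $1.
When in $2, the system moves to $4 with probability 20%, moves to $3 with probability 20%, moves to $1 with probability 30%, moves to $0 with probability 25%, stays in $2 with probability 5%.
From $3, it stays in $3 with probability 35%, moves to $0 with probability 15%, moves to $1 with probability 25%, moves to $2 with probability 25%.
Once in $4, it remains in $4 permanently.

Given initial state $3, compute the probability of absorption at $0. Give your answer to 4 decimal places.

Let h(s) be the probability of absorption at $0 starting from transient state s. Then h($0) = 1 and h($4) = 0. By first-step analysis:
h($1) = 0.2·1 + 0.15·h($1) + 0.4·h($2) + 0.1·h($3) + 0.15·0
h($2) = 0.25·1 + 0.3·h($1) + 0.05·h($2) + 0.2·h($3) + 0.2·0
h($3) = 0.15·1 + 0.25·h($1) + 0.25·h($2) + 0.35·h($3)
Solving: h($1) = 0.5975, h($2) = 0.5972, h($3) = 0.6903.
Starting from $3, the probability is 0.6903.

0.6903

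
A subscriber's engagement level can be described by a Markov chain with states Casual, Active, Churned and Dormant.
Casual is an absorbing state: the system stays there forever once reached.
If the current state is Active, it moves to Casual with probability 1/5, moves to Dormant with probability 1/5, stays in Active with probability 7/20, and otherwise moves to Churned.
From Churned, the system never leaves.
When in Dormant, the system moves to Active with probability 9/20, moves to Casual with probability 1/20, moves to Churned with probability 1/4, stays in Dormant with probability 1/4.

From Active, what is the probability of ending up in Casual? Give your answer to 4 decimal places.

0.4025

Let h(s) be the probability of absorption at Casual starting from transient state s. Then h(Casual) = 1 and h(Churned) = 0. By first-step analysis:
h(Active) = 0.2·1 + 0.35·h(Active) + 0.25·0 + 0.2·h(Dormant)
h(Dormant) = 0.05·1 + 0.45·h(Active) + 0.25·0 + 0.25·h(Dormant)
Solving: h(Active) = 0.4025, h(Dormant) = 0.3082.
Starting from Active, the probability is 0.4025.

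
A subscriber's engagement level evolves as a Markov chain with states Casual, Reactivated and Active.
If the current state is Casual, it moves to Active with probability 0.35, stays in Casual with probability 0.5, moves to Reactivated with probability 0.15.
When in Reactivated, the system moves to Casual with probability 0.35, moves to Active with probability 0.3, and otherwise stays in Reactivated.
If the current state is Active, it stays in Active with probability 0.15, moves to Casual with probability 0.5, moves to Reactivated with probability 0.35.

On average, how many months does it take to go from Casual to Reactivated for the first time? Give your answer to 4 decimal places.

4.8000

Let t(s) be the expected number of months to first reach Reactivated from state s, with t(Reactivated) = 0. Conditioning on the first month:
t(Casual) = 1 + 0.5·t(Casual) + 0.35·t(Active)
t(Active) = 1 + 0.5·t(Casual) + 0.15·t(Active)
Solving: t(Casual) = 4.8000, t(Active) = 4.0000.
Expected months from Casual to Reactivated: 4.8000.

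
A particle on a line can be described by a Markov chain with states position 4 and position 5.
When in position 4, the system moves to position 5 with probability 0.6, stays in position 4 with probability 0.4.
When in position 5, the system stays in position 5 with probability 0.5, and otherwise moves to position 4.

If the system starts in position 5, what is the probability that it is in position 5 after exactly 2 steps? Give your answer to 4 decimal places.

0.5500

Sum over the intermediate state after 1 step:
P = P(position 5→position 4)·P(position 4→position 5) + P(position 5→position 5)·P(position 5→position 5)
  = 0.5×0.6 + 0.5×0.5
  = 0.3000 + 0.2500 = 0.5500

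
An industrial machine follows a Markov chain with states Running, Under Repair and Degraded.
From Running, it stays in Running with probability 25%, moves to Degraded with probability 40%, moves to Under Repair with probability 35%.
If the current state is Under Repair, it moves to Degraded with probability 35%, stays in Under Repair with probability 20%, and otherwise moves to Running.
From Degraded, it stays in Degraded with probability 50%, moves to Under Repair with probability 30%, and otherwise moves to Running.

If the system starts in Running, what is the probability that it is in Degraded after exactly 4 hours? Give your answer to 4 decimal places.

0.4285

Propagate the distribution vector 4 hours from Running.
After 0 hours: (1.0000, 0.0000, 0.0000)
After 1 hour: (0.2500, 0.3500, 0.4000)
After 2 hours: (0.3000, 0.2775, 0.4225)
After 3 hours: (0.2844, 0.2873, 0.4284)
After 4 hours: (0.2860, 0.2855, 0.4285)
P(in Degraded after 4 hours) = 0.4285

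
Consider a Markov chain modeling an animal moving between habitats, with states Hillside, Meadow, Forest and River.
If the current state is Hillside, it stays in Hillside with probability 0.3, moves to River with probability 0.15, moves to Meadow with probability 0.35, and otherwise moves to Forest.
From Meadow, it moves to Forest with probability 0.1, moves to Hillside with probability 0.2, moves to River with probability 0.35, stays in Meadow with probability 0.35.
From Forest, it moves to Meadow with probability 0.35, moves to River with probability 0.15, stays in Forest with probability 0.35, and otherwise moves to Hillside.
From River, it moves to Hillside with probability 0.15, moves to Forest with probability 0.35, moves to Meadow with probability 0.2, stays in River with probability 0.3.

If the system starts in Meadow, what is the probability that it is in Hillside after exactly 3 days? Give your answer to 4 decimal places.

0.1945

Propagate the distribution vector 3 days from Meadow.
After 0 days: (0.0000, 1.0000, 0.0000, 0.0000)
After 1 day: (0.2000, 0.3500, 0.1000, 0.3500)
After 2 days: (0.1975, 0.2975, 0.2325, 0.2725)
After 3 days: (0.1945, 0.3091, 0.2460, 0.2504)
P(in Hillside after 3 days) = 0.1945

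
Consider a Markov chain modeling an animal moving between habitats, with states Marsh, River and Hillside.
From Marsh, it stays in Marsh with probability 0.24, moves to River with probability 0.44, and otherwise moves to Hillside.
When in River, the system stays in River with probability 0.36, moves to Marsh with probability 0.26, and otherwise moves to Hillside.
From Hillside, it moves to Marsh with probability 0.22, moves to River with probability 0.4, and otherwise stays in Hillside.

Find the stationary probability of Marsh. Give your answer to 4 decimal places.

Let the stationary distribution be π with π = πP and π_1 + π_2 + π_3 = 1.
π_1 = 0.24·π_1 + 0.26·π_2 + 0.22·π_3
π_2 = 0.44·π_1 + 0.36·π_2 + 0.4·π_3
Solving with the normalization constraint gives π = (0.2406, 0.3939, 0.3656).
So the stationary probability of Marsh is 0.2406.

0.2406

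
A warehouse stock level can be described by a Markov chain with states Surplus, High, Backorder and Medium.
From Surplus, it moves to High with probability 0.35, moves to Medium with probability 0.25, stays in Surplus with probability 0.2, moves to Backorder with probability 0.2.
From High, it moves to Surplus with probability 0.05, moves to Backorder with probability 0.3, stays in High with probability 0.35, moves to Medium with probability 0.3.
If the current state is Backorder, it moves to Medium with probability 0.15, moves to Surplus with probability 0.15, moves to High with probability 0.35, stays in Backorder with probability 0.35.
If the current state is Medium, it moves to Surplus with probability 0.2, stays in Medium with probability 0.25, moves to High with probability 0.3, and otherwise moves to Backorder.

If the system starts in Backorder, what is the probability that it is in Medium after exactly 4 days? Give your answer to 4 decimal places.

0.2379

Propagate the distribution vector 4 days from Backorder.
After 0 days: (0.0000, 0.0000, 1.0000, 0.0000)
After 1 day: (0.1500, 0.3500, 0.3500, 0.1500)
After 2 days: (0.1300, 0.3425, 0.2950, 0.2325)
After 3 days: (0.1339, 0.3384, 0.2901, 0.2376)
After 4 days: (0.1347, 0.3381, 0.2892, 0.2379)
P(in Medium after 4 days) = 0.2379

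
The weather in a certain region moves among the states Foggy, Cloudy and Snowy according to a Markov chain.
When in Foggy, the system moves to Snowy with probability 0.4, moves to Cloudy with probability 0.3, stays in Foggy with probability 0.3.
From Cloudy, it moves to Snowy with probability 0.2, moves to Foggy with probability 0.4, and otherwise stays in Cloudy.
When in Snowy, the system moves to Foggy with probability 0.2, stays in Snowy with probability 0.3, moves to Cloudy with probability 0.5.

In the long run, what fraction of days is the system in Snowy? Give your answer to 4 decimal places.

0.2913

Let the stationary distribution be π with π = πP and π_1 + π_2 + π_3 = 1.
π_1 = 0.3·π_1 + 0.4·π_2 + 0.2·π_3
π_2 = 0.3·π_1 + 0.4·π_2 + 0.5·π_3
Solving with the normalization constraint gives π = (0.3107, 0.3981, 0.2913).
So the stationary probability of Snowy is 0.2913.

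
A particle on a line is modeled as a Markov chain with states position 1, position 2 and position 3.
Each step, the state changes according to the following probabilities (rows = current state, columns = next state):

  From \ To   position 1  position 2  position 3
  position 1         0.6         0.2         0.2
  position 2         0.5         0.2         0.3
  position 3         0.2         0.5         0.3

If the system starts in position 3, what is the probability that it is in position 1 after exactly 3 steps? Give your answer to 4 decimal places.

Propagate the distribution vector 3 steps from position 3.
After 0 steps: (0.0000, 0.0000, 1.0000)
After 1 step: (0.2000, 0.5000, 0.3000)
After 2 steps: (0.4300, 0.2900, 0.2800)
After 3 steps: (0.4590, 0.2840, 0.2570)
P(in position 1 after 3 steps) = 0.4590

0.4590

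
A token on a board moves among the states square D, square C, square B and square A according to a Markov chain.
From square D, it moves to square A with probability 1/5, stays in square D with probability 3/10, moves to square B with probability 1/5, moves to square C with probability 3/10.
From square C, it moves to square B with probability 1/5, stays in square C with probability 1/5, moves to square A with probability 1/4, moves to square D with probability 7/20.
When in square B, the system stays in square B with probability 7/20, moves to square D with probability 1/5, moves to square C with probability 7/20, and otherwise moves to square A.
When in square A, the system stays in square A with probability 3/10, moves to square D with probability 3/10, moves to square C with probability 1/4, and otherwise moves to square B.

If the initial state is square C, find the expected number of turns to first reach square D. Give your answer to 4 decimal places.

Let t(s) be the expected number of turns to first reach square D from state s, with t(square D) = 0. Conditioning on the first turn:
t(square C) = 1 + 0.2·t(square C) + 0.2·t(square B) + 0.25·t(square A)
t(square B) = 1 + 0.35·t(square C) + 0.35·t(square B) + 0.1·t(square A)
t(square A) = 1 + 0.25·t(square C) + 0.15·t(square B) + 0.3·t(square A)
Solving: t(square C) = 3.2753, t(square B) = 3.8280, t(square A) = 3.4186.
Expected turns from square C to square D: 3.2753.

3.2753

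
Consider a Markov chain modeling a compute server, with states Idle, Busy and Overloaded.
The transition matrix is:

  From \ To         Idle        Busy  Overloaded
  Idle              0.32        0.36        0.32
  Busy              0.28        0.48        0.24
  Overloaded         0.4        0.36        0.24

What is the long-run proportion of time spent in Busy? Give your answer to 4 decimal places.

Let the stationary distribution be π with π = πP and π_1 + π_2 + π_3 = 1.
π_1 = 0.32·π_1 + 0.28·π_2 + 0.4·π_3
π_2 = 0.36·π_1 + 0.48·π_2 + 0.36·π_3
Solving with the normalization constraint gives π = (0.3249, 0.4091, 0.2660).
So the stationary probability of Busy is 0.4091.

0.4091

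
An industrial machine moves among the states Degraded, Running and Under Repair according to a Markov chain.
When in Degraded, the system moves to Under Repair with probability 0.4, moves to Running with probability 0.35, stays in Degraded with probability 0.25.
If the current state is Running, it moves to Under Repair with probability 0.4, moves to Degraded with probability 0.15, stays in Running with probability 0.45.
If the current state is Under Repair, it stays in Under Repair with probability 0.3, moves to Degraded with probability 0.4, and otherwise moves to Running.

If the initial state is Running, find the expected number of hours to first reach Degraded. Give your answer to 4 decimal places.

Let t(s) be the expected number of hours to first reach Degraded from state s, with t(Degraded) = 0. Conditioning on the first hour:
t(Running) = 1 + 0.45·t(Running) + 0.4·t(Under Repair)
t(Under Repair) = 1 + 0.3·t(Running) + 0.3·t(Under Repair)
Solving: t(Running) = 4.1509, t(Under Repair) = 3.2075.
Expected hours from Running to Degraded: 4.1509.

4.1509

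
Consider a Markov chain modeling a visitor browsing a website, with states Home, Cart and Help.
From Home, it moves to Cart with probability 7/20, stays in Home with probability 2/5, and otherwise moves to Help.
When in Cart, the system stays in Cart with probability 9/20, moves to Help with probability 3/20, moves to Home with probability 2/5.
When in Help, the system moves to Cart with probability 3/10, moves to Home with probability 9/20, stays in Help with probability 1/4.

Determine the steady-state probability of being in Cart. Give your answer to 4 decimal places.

Let the stationary distribution be π with π = πP and π_1 + π_2 + π_3 = 1.
π_1 = 0.4·π_1 + 0.4·π_2 + 0.45·π_3
π_2 = 0.35·π_1 + 0.45·π_2 + 0.3·π_3
Solving with the normalization constraint gives π = (0.4106, 0.3771, 0.2123).
So the stationary probability of Cart is 0.3771.

0.3771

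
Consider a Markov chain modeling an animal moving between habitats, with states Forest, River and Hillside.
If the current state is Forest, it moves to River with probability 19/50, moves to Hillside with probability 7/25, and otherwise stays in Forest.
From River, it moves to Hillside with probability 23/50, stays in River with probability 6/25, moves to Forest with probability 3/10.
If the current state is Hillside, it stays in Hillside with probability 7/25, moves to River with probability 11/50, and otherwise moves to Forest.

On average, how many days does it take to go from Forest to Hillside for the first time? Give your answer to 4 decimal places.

2.9412

Let t(s) be the expected number of days to first reach Hillside from state s, with t(Hillside) = 0. Conditioning on the first day:
t(Forest) = 1 + 0.34·t(Forest) + 0.38·t(River)
t(River) = 1 + 0.3·t(Forest) + 0.24·t(River)
Solving: t(Forest) = 2.9412, t(River) = 2.4768.
Expected days from Forest to Hillside: 2.9412.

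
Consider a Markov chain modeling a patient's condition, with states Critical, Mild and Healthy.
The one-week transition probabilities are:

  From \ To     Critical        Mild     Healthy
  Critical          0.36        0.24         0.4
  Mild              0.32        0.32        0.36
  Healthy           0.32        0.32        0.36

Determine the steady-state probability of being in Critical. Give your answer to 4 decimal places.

Let the stationary distribution be π with π = πP and π_1 + π_2 + π_3 = 1.
π_1 = 0.36·π_1 + 0.32·π_2 + 0.32·π_3
π_2 = 0.24·π_1 + 0.32·π_2 + 0.32·π_3
Solving with the normalization constraint gives π = (0.3333, 0.2933, 0.3733).
So the stationary probability of Critical is 0.3333.

0.3333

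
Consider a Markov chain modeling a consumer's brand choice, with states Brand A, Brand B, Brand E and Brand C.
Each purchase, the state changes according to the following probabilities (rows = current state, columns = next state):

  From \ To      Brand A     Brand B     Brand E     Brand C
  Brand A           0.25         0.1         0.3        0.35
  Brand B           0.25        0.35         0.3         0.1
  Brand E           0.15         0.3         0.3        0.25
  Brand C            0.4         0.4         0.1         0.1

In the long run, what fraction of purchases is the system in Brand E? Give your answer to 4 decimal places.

Let the stationary distribution be π with π = πP and π_1 + π_2 + π_3 + π_4 = 1.
π_1 = 0.25·π_1 + 0.25·π_2 + 0.15·π_3 + 0.4·π_4
π_2 = 0.1·π_1 + 0.35·π_2 + 0.3·π_3 + 0.4·π_4
π_3 = 0.3·π_1 + 0.3·π_2 + 0.3·π_3 + 0.1·π_4
Solving with the normalization constraint gives π = (0.2544, 0.2835, 0.2595, 0.2025).
So the stationary probability of Brand E is 0.2595.

0.2595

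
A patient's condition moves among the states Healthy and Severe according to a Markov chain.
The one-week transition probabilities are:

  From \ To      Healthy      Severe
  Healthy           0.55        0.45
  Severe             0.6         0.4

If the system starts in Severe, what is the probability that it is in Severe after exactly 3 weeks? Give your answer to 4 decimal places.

Propagate the distribution vector 3 weeks from Severe.
After 0 weeks: (0.0000, 1.0000)
After 1 week: (0.6000, 0.4000)
After 2 weeks: (0.5700, 0.4300)
After 3 weeks: (0.5715, 0.4285)
P(in Severe after 3 weeks) = 0.4285

0.4285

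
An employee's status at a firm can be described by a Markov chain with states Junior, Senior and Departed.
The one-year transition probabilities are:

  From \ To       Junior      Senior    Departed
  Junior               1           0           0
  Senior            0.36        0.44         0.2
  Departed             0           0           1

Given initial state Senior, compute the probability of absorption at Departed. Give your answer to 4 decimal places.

0.3571

Let h(s) be the probability of absorption at Departed starting from transient state s. Then h(Departed) = 1 and h(Junior) = 0. By first-step analysis:
h(Senior) = 0.36·0 + 0.44·h(Senior) + 0.2·1
Solving: h(Senior) = 0.3571.
Starting from Senior, the probability is 0.3571.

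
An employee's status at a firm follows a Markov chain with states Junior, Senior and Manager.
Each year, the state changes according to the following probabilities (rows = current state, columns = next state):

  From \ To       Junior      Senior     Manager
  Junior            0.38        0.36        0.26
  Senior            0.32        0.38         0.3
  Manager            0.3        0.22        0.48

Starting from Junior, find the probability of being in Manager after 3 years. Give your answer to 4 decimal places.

Propagate the distribution vector 3 years from Junior.
After 0 years: (1.0000, 0.0000, 0.0000)
After 1 year: (0.3800, 0.3600, 0.2600)
After 2 years: (0.3376, 0.3308, 0.3316)
After 3 years: (0.3336, 0.3202, 0.3462)
P(in Manager after 3 years) = 0.3462

0.3462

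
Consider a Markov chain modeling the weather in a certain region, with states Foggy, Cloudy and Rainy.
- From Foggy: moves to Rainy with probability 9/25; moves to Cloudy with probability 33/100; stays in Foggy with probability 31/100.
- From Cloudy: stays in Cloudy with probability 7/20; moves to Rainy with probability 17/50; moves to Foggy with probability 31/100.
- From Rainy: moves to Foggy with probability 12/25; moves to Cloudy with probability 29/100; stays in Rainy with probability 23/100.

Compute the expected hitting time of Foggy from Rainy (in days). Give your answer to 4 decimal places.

Let t(s) be the expected number of days to first reach Foggy from state s, with t(Foggy) = 0. Conditioning on the first day:
t(Cloudy) = 1 + 0.35·t(Cloudy) + 0.34·t(Rainy)
t(Rainy) = 1 + 0.29·t(Cloudy) + 0.23·t(Rainy)
Solving: t(Cloudy) = 2.7619, t(Rainy) = 2.3389.
Expected days from Rainy to Foggy: 2.3389.

2.3389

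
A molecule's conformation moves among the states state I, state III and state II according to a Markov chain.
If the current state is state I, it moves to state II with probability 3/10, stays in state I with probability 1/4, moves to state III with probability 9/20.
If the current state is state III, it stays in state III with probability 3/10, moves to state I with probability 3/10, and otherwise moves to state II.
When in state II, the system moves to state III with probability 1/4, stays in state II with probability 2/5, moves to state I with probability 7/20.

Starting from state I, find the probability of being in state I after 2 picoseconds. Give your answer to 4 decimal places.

Sum over the intermediate state after 1 picosecond:
P = P(state I→state I)·P(state I→state I) + P(state I→state III)·P(state III→state I) + P(state I→state II)·P(state II→state I)
  = 0.25×0.25 + 0.45×0.3 + 0.3×0.35
  = 0.0625 + 0.1350 + 0.1050 = 0.3025

0.3025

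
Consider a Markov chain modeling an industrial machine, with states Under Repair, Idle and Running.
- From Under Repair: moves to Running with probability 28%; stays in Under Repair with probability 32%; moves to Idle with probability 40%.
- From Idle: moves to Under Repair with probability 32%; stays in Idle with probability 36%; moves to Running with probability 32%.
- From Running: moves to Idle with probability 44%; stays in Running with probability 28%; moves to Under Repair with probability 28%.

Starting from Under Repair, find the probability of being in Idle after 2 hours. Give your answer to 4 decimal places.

Sum over the intermediate state after 1 hour:
P = P(Under Repair→Under Repair)·P(Under Repair→Idle) + P(Under Repair→Idle)·P(Idle→Idle) + P(Under Repair→Running)·P(Running→Idle)
  = 0.32×0.4 + 0.4×0.36 + 0.28×0.44
  = 0.1280 + 0.1440 + 0.1232 = 0.3952

0.3952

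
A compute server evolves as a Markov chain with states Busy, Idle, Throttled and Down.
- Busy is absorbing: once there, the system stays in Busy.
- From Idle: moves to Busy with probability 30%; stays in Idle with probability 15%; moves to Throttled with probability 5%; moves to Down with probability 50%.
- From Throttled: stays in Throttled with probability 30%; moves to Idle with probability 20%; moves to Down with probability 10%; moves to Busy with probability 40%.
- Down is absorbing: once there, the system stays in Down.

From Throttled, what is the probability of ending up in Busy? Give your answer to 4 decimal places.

0.6838

Let h(s) be the probability of absorption at Busy starting from transient state s. Then h(Busy) = 1 and h(Down) = 0. By first-step analysis:
h(Idle) = 0.3·1 + 0.15·h(Idle) + 0.05·h(Throttled) + 0.5·0
h(Throttled) = 0.4·1 + 0.2·h(Idle) + 0.3·h(Throttled) + 0.1·0
Solving: h(Idle) = 0.3932, h(Throttled) = 0.6838.
Starting from Throttled, the probability is 0.6838.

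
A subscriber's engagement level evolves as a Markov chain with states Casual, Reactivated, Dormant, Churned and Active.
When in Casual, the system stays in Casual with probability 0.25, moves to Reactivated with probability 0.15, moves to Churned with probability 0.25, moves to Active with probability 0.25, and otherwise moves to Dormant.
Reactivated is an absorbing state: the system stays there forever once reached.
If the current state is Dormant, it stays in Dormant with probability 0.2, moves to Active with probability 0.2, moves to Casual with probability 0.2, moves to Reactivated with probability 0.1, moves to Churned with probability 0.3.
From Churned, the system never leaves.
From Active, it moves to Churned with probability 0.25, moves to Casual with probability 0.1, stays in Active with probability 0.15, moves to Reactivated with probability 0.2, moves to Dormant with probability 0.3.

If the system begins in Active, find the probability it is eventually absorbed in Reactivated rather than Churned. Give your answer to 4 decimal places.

Let h(s) be the probability of absorption at Reactivated starting from transient state s. Then h(Reactivated) = 1 and h(Churned) = 0. By first-step analysis:
h(Casual) = 0.25·h(Casual) + 0.15·1 + 0.1·h(Dormant) + 0.25·0 + 0.25·h(Active)
h(Dormant) = 0.2·h(Casual) + 0.1·1 + 0.2·h(Dormant) + 0.3·0 + 0.2·h(Active)
h(Active) = 0.1·h(Casual) + 0.2·1 + 0.3·h(Dormant) + 0.25·0 + 0.15·h(Active)
Solving: h(Casual) = 0.3723, h(Dormant) = 0.3157, h(Active) = 0.3905.
Starting from Active, the probability is 0.3905.

0.3905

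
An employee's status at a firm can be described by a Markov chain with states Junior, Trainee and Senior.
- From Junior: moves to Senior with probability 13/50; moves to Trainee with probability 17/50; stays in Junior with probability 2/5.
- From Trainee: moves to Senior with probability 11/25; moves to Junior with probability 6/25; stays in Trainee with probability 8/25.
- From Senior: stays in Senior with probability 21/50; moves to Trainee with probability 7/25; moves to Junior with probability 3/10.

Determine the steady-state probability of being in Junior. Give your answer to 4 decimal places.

0.3126

Let the stationary distribution be π with π = πP and π_1 + π_2 + π_3 = 1.
π_1 = 0.4·π_1 + 0.24·π_2 + 0.3·π_3
π_2 = 0.34·π_1 + 0.32·π_2 + 0.28·π_3
Solving with the normalization constraint gives π = (0.3126, 0.3112, 0.3762).
So the stationary probability of Junior is 0.3126.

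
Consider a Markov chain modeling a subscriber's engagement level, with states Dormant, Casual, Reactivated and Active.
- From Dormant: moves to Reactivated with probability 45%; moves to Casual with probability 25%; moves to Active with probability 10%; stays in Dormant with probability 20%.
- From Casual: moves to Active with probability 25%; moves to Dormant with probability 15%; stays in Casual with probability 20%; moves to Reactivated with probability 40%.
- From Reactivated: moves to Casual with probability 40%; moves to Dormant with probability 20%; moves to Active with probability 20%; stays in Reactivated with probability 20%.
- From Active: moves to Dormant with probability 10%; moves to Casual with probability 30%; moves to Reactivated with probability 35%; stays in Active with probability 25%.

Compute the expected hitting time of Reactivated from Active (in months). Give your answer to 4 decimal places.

2.6600

Let t(s) be the expected number of months to first reach Reactivated from state s, with t(Reactivated) = 0. Conditioning on the first month:
t(Dormant) = 1 + 0.2·t(Dormant) + 0.25·t(Casual) + 0.1·t(Active)
t(Casual) = 1 + 0.15·t(Dormant) + 0.2·t(Casual) + 0.25·t(Active)
t(Active) = 1 + 0.1·t(Dormant) + 0.3·t(Casual) + 0.25·t(Active)
Solving: t(Dormant) = 2.3719, t(Casual) = 2.5260, t(Active) = 2.6600.
Expected months from Active to Reactivated: 2.6600.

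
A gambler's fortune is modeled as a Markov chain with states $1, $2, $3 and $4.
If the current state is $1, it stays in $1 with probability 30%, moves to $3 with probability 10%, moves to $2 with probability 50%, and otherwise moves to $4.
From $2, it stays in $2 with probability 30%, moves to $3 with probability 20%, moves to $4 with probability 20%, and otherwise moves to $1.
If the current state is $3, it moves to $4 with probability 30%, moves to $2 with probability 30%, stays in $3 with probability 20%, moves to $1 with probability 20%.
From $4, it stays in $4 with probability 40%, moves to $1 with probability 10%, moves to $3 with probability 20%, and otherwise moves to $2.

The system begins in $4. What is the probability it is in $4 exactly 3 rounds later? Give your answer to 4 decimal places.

Propagate the distribution vector 3 rounds from $4.
After 0 rounds: (0.0000, 0.0000, 0.0000, 1.0000)
After 1 round: (0.1000, 0.3000, 0.2000, 0.4000)
After 2 rounds: (0.2000, 0.3200, 0.1900, 0.2900)
After 3 rounds: (0.2230, 0.3400, 0.1800, 0.2570)
P(in $4 after 3 rounds) = 0.2570

0.2570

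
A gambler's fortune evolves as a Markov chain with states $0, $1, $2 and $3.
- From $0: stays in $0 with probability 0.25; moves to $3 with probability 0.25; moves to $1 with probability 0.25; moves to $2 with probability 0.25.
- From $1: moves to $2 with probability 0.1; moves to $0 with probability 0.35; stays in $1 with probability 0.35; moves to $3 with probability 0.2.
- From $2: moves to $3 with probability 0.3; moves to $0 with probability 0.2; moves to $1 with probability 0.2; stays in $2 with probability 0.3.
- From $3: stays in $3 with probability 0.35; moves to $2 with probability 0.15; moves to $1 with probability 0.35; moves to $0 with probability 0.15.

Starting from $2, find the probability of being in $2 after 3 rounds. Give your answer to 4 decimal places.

Propagate the distribution vector 3 rounds from $2.
After 0 rounds: (0.0000, 0.0000, 1.0000, 0.0000)
After 1 round: (0.2000, 0.2000, 0.3000, 0.3000)
After 2 rounds: (0.2250, 0.2850, 0.2050, 0.2850)
After 3 rounds: (0.2398, 0.2968, 0.1890, 0.2745)
P(in $2 after 3 rounds) = 0.1890

0.1890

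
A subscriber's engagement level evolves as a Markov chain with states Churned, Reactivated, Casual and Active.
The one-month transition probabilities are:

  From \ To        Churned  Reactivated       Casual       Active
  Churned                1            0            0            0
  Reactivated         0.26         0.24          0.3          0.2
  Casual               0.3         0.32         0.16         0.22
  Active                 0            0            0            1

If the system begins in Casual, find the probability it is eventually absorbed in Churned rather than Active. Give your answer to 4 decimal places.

0.5737

Let h(s) be the probability of absorption at Churned starting from transient state s. Then h(Churned) = 1 and h(Active) = 0. By first-step analysis:
h(Reactivated) = 0.26·1 + 0.24·h(Reactivated) + 0.3·h(Casual) + 0.2·0
h(Casual) = 0.3·1 + 0.32·h(Reactivated) + 0.16·h(Casual) + 0.22·0
Solving: h(Reactivated) = 0.5686, h(Casual) = 0.5737.
Starting from Casual, the probability is 0.5737.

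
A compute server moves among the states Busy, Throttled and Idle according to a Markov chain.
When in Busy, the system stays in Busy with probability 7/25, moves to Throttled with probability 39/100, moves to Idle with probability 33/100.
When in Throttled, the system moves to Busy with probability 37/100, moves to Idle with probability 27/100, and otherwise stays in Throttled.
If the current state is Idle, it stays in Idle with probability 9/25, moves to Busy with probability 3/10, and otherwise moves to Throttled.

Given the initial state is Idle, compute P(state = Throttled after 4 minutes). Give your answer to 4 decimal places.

0.3632

Propagate the distribution vector 4 minutes from Idle.
After 0 minutes: (0.0000, 0.0000, 1.0000)
After 1 minute: (0.3000, 0.3400, 0.3600)
After 2 minutes: (0.3178, 0.3618, 0.3204)
After 3 minutes: (0.3190, 0.3631, 0.3179)
After 4 minutes: (0.3190, 0.3632, 0.3177)
P(in Throttled after 4 minutes) = 0.3632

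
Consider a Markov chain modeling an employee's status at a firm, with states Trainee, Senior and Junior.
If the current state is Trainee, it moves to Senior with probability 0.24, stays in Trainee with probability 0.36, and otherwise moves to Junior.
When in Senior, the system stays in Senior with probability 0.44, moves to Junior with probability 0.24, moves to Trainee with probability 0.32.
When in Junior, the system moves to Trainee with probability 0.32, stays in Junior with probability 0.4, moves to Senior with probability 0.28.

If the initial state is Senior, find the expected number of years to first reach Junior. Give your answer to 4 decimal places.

Let t(s) be the expected number of years to first reach Junior from state s, with t(Junior) = 0. Conditioning on the first year:
t(Trainee) = 1 + 0.36·t(Trainee) + 0.24·t(Senior)
t(Senior) = 1 + 0.32·t(Trainee) + 0.44·t(Senior)
Solving: t(Trainee) = 2.8409, t(Senior) = 3.4091.
Expected years from Senior to Junior: 3.4091.

3.4091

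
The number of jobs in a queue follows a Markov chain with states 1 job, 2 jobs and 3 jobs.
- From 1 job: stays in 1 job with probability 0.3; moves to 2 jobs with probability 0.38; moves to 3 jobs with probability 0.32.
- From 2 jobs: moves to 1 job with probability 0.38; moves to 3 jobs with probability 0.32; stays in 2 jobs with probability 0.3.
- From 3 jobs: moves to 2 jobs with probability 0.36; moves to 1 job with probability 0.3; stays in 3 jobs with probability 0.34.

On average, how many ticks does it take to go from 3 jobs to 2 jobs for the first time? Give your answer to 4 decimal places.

Let t(s) be the expected number of ticks to first reach 2 jobs from state s, with t(2 jobs) = 0. Conditioning on the first tick:
t(1 job) = 1 + 0.3·t(1 job) + 0.32·t(3 jobs)
t(3 jobs) = 1 + 0.3·t(1 job) + 0.34·t(3 jobs)
Solving: t(1 job) = 2.6776, t(3 jobs) = 2.7322.
Expected ticks from 3 jobs to 2 jobs: 2.7322.

2.7322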